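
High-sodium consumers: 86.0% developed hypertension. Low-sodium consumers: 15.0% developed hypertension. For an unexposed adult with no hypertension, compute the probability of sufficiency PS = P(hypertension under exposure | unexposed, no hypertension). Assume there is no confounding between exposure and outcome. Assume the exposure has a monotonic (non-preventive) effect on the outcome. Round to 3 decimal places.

PS ≈ 0.835

p₁ = 0.86, p₀ = 0.15.
Under exogeneity and monotonicity, PS = (p₁ − p₀) / (1 − p₀).
PS = (0.86 − 0.15) / (1 − 0.15) = 0.71 / 0.85 ≈ 0.8353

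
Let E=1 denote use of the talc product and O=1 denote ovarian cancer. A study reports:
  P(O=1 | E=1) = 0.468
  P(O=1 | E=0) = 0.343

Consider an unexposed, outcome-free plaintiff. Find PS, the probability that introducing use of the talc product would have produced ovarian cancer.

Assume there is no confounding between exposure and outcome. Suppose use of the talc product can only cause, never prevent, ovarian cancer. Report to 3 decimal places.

PS ≈ 0.190

Let p₁ = 0.468, p₀ = 0.343.
Under exogeneity and monotonicity, PS = (p₁ − p₀) / (1 − p₀).
PS = (0.468 − 0.343) / (1 − 0.343) = 0.125 / 0.657 ≈ 0.1903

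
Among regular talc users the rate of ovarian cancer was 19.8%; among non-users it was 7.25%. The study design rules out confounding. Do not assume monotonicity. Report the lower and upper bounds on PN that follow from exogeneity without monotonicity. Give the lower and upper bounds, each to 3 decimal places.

p₁ = 0.198, p₀ = 0.0725.
Under exogeneity alone the bounds on PN are max{0,(p₁−p₀)/p₁} ≤ PN ≤ min{1,(1−p₀)/p₁}.
  lower = (p₁ − p₀)/p₁ = 0.1255 / 0.198 ≈ 0.6338
  upper = min{1, (1 − p₀)/p₁} = 0.9275 / 0.198 ≈ 4.6843 → capped at 1

0.634 ≤ PN ≤ 1.000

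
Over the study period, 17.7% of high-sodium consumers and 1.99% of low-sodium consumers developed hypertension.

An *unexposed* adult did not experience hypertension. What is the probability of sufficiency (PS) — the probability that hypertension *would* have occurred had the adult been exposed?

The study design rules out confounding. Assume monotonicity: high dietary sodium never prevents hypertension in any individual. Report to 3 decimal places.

p₁ = 0.177, p₀ = 0.0199.
Under exogeneity and monotonicity, PS = (p₁ − p₀) / (1 − p₀).
PS = (0.177 − 0.0199) / (1 − 0.0199) = 0.1571 / 0.9801 ≈ 0.1603

PS ≈ 0.160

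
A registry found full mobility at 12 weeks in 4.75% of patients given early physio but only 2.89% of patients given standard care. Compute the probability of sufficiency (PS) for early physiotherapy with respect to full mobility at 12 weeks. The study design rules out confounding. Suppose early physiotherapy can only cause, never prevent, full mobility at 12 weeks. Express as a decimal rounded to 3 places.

PS ≈ 0.019

p₁ = 0.0475, p₀ = 0.0289.
Under exogeneity and monotonicity, PS = (p₁ − p₀) / (1 − p₀).
PS = (0.0475 − 0.0289) / (1 − 0.0289) = 0.0186 / 0.9711 ≈ 0.0192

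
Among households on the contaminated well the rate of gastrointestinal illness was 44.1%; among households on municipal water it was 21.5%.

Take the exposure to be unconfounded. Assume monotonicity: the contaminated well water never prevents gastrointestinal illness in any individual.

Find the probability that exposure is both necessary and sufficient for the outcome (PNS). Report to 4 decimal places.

p₁ = 0.441, p₀ = 0.215.
Under exogeneity and monotonicity, PNS = p₁ − p₀.
PNS = 0.441 − 0.215 = 0.226

PNS ≈ 0.2260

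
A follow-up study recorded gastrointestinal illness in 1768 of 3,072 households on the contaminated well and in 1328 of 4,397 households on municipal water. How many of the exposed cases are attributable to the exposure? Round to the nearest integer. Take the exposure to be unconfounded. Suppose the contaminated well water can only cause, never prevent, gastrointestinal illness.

about 840 cases

p₁ = P(outcome | exposed) = 1768/3072 = 0.57552
p₀ = P(outcome | unexposed) = 1328/4397 = 0.30202
PN = (p₁ − p₀)/p₁ = (0.57552 − 0.30202) / 0.57552 ≈ 0.47522.
Attributable cases ≈ PN × (exposed cases) = 0.47522 × 1768 ≈ 840.18.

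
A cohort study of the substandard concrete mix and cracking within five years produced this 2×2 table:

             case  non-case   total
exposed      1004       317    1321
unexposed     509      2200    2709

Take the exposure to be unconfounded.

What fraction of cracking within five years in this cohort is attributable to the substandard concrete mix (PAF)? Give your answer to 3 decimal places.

PAF ≈ 0.500

p₁ = P(outcome | exposed) = 1004/1321 = 0.76003
p₀ = P(outcome | unexposed) = 509/2709 = 0.18789
Exposure prevalence π = 1321/4030 = 0.32779; overall risk P(Y=1) = 0.37543.
Under exogeneity, PAF = [P(Y=1) − p₀]/P(Y=1).
PAF = (0.37543 − 0.18789) / 0.37543 ≈ 0.4995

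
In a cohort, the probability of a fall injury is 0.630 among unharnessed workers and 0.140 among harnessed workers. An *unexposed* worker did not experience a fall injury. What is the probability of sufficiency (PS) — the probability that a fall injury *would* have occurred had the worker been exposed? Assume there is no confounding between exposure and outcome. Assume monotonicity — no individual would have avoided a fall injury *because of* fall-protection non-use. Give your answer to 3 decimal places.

Let p₁ = 0.63, p₀ = 0.14.
Under exogeneity and monotonicity, PS = (p₁ − p₀) / (1 − p₀).
PS = (0.63 − 0.14) / (1 − 0.14) = 0.49 / 0.86 ≈ 0.5698

PS ≈ 0.570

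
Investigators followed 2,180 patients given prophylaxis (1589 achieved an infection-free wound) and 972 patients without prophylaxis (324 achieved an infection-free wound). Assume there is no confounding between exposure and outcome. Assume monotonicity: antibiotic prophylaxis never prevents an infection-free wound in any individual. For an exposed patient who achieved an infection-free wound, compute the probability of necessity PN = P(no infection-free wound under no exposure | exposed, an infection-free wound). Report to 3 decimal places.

p₁ = P(outcome | exposed) = 1589/2180 = 0.7289
p₀ = P(outcome | unexposed) = 324/972 = 0.33333
Under exogeneity and monotonicity, PN = (p₁ − p₀) / p₁.
PN = (0.7289 − 0.33333) / 0.7289 = 0.39557 / 0.7289 ≈ 0.5427

PN ≈ 0.543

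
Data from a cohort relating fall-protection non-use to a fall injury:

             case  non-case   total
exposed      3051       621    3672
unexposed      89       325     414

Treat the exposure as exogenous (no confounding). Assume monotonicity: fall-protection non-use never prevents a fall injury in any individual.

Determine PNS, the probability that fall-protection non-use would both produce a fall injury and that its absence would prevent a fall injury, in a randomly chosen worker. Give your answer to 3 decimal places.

p₁ = P(outcome | exposed) = 3051/3672 = 0.83088
p₀ = P(outcome | unexposed) = 89/414 = 0.21498
Under exogeneity and monotonicity, PNS = p₁ − p₀.
PNS = 0.83088 − 0.21498 = 0.61591

PNS ≈ 0.616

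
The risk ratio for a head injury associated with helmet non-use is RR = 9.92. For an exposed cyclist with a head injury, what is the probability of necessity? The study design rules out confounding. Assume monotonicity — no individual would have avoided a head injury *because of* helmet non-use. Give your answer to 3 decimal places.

Under exogeneity and monotonicity, PN = (RR − 1) / RR = 1 − 1/RR.
PN = (9.92 − 1) / 9.92 = 8.92 / 9.92 ≈ 0.8992

PN ≈ 0.899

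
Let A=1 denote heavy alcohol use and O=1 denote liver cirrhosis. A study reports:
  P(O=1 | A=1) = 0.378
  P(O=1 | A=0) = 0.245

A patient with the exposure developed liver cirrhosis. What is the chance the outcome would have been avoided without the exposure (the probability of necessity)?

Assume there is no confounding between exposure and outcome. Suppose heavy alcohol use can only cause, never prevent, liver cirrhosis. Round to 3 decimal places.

PN ≈ 0.352

Let p₁ = 0.378, p₀ = 0.245.
Under exogeneity and monotonicity, PN = (p₁ − p₀) / p₁.
PN = (0.378 − 0.245) / 0.378 = 0.133 / 0.378 ≈ 0.3519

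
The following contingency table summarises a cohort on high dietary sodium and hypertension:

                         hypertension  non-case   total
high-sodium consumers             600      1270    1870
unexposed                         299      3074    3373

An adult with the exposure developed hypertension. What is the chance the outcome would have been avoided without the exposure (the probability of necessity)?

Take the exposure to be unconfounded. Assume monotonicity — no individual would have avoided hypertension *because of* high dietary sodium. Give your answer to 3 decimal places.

PN ≈ 0.724

p₁ = P(outcome | exposed) = 600/1870 = 0.32086
p₀ = P(outcome | unexposed) = 299/3373 = 0.088645
Under exogeneity and monotonicity, PN = (p₁ − p₀)/p₁.
PN = (0.32086 − 0.088645) / 0.32086 ≈ 0.7237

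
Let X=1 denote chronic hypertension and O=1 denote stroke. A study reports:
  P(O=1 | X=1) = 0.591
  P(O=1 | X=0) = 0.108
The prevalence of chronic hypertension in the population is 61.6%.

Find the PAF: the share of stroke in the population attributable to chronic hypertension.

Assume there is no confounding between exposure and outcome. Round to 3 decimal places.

Let p₁ = 0.591, p₀ = 0.108.
Overall risk P(Y=1) = π·p₁ + (1−π)·p₀ = 0.616×0.591 + 0.384×0.108 = 0.40553.
Under exogeneity, PAF = [P(Y=1) − p₀] / P(Y=1).
PAF = (0.40553 − 0.108) / 0.40553 ≈ 0.7337

PAF ≈ 0.734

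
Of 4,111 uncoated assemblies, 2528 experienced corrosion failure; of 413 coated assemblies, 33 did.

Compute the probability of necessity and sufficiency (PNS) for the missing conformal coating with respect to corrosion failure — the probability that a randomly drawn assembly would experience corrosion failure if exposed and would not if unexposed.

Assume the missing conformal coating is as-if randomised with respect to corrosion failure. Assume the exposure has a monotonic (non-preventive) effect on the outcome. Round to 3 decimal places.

p₁ = P(outcome | exposed) = 2528/4111 = 0.61494
p₀ = P(outcome | unexposed) = 33/413 = 0.079903
Under exogeneity and monotonicity, PNS = p₁ − p₀.
PNS = 0.61494 − 0.079903 = 0.53503

PNS ≈ 0.535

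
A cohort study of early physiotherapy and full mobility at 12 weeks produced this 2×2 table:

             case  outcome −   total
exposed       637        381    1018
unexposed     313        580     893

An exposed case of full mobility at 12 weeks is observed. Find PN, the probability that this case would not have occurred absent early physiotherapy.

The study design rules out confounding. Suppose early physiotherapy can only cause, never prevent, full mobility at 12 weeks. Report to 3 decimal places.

PN ≈ 0.440

p₁ = P(outcome | exposed) = 637/1018 = 0.62574
p₀ = P(outcome | unexposed) = 313/893 = 0.3505
Under exogeneity and monotonicity, PN = (p₁ − p₀) / p₁.
PN = (0.62574 − 0.3505) / 0.62574 = 0.27523 / 0.62574 ≈ 0.4399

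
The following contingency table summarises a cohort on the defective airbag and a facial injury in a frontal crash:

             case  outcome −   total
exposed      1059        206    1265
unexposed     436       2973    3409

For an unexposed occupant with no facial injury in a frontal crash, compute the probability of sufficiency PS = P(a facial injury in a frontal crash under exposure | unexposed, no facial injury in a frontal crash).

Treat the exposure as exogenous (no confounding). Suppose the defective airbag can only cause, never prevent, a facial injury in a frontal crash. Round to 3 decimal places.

p₁ = P(outcome | exposed) = 1059/1265 = 0.83715
p₀ = P(outcome | unexposed) = 436/3409 = 0.1279
Under exogeneity and monotonicity, PS = (p₁ − p₀) / (1 − p₀).
PS = (0.83715 − 0.1279) / (1 − 0.1279) = 0.70926 / 0.8721 ≈ 0.8133

PS ≈ 0.813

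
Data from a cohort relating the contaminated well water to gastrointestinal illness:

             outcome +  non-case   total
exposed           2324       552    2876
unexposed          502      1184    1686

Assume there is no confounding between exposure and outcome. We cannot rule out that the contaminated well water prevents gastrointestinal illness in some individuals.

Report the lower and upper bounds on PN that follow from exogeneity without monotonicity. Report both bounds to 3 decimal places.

0.632 ≤ PN ≤ 0.869

p₁ = P(outcome | exposed) = 2324/2876 = 0.80807
p₀ = P(outcome | unexposed) = 502/1686 = 0.29775
Under exogeneity alone the bounds on PN are max{0,(p₁−p₀)/p₁} ≤ PN ≤ min{1,(1−p₀)/p₁}.
  lower = (p₁ − p₀)/p₁ = 0.51032 / 0.80807 ≈ 0.6315
  upper = min{1, (1 − p₀)/p₁} = 0.70225 / 0.80807 ≈ 0.8691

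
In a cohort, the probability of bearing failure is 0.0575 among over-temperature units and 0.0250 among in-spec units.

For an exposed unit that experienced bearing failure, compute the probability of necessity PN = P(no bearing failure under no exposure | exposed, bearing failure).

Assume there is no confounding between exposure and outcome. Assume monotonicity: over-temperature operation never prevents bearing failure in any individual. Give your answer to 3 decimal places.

Let p₁ = 0.0575, p₀ = 0.025.
Under exogeneity and monotonicity, PN = (p₁ − p₀) / p₁.
PN = (0.0575 − 0.025) / 0.0575 = 0.0325 / 0.0575 ≈ 0.5652

PN ≈ 0.565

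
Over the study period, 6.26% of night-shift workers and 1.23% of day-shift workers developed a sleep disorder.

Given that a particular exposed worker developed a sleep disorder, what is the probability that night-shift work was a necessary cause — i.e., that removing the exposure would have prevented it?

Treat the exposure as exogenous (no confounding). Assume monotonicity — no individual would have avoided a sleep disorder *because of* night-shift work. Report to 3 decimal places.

p₁ = 0.0626, p₀ = 0.0123.
Under exogeneity and monotonicity, PN = (p₁ − p₀) / p₁.
PN = (0.0626 − 0.0123) / 0.0626 = 0.0503 / 0.0626 ≈ 0.8035

PN ≈ 0.804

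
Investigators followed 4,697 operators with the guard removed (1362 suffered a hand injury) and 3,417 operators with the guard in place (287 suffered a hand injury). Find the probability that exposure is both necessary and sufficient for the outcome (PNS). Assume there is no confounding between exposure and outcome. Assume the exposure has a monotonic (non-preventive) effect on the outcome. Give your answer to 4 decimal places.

PNS ≈ 0.2060

p₁ = P(outcome | exposed) = 1362/4697 = 0.28997
p₀ = P(outcome | unexposed) = 287/3417 = 0.083992
Under exogeneity and monotonicity, PNS = p₁ − p₀.
PNS = 0.28997 − 0.083992 = 0.20598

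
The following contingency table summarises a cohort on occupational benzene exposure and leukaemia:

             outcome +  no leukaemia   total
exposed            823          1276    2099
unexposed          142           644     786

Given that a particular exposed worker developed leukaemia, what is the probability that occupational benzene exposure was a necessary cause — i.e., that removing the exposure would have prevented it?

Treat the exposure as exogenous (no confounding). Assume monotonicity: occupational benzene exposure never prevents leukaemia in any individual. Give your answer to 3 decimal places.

p₁ = P(outcome | exposed) = 823/2099 = 0.39209
p₀ = P(outcome | unexposed) = 142/786 = 0.18066
Under exogeneity and monotonicity, PN = (p₁ − p₀) / p₁.
PN = (0.39209 − 0.18066) / 0.39209 = 0.21143 / 0.39209 ≈ 0.5392

PN ≈ 0.539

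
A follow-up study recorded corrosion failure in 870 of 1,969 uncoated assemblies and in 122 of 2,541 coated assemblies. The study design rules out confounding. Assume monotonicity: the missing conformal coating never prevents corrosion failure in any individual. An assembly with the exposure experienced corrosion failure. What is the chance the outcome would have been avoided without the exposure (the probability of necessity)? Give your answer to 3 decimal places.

p₁ = P(outcome | exposed) = 870/1969 = 0.44185
p₀ = P(outcome | unexposed) = 122/2541 = 0.048013
Under exogeneity and monotonicity, PN = (p₁ − p₀) / p₁.
PN = (0.44185 − 0.048013) / 0.44185 = 0.39384 / 0.44185 ≈ 0.8913

PN ≈ 0.891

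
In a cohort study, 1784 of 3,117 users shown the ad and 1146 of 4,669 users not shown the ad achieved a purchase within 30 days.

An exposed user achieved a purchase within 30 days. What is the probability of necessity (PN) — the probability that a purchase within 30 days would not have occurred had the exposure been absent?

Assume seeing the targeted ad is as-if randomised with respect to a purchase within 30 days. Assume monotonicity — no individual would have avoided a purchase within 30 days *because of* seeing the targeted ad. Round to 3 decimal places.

PN ≈ 0.571

p₁ = P(outcome | exposed) = 1784/3117 = 0.57235
p₀ = P(outcome | unexposed) = 1146/4669 = 0.24545
Under exogeneity and monotonicity, PN = (p₁ − p₀) / p₁.
PN = (0.57235 − 0.24545) / 0.57235 = 0.3269 / 0.57235 ≈ 0.5712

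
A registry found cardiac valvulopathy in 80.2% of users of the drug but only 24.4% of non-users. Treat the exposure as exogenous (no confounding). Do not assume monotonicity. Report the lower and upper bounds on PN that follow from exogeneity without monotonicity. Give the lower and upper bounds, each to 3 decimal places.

p₁ = 0.802, p₀ = 0.244.
Under exogeneity alone the bounds on PN are max{0,(p₁−p₀)/p₁} ≤ PN ≤ min{1,(1−p₀)/p₁}.
  lower = (p₁ − p₀)/p₁ = 0.558 / 0.802 ≈ 0.6958
  upper = min{1, (1 − p₀)/p₁} = 0.756 / 0.802 ≈ 0.9426

0.696 ≤ PN ≤ 0.943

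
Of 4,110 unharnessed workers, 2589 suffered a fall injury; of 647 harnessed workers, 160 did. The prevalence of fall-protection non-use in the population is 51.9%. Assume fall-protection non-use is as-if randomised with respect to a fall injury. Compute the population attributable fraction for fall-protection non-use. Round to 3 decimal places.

PAF ≈ 0.445

p₁ = P(outcome | exposed) = 2589/4110 = 0.62993
p₀ = P(outcome | unexposed) = 160/647 = 0.2473
Overall risk P(Y=1) = π·p₁ + (1−π)·p₀ = 0.519×0.62993 + 0.481×0.2473 = 0.44588.
Under exogeneity, PAF = [P(Y=1) − p₀] / P(Y=1).
PAF = (0.44588 − 0.2473) / 0.44588 ≈ 0.4454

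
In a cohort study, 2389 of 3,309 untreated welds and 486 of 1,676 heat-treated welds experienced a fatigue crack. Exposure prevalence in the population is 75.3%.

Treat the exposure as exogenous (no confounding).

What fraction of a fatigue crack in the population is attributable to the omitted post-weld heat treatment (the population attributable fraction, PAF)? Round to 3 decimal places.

PAF ≈ 0.529

p₁ = P(outcome | exposed) = 2389/3309 = 0.72197
p₀ = P(outcome | unexposed) = 486/1676 = 0.28998
Overall risk P(Y=1) = π·p₁ + (1−π)·p₀ = 0.753×0.72197 + 0.247×0.28998 = 0.61527.
Under exogeneity, PAF = [P(Y=1) − p₀] / P(Y=1).
PAF = (0.61527 − 0.28998) / 0.61527 ≈ 0.5287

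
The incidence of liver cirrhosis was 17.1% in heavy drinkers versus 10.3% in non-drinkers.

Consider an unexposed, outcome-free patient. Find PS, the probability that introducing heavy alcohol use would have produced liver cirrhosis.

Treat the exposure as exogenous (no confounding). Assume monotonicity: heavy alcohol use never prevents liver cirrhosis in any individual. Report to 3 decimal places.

PS ≈ 0.076

p₁ = 0.171, p₀ = 0.103.
Under exogeneity and monotonicity, PS = (p₁ − p₀) / (1 − p₀).
PS = (0.171 − 0.103) / (1 − 0.103) = 0.068 / 0.897 ≈ 0.0758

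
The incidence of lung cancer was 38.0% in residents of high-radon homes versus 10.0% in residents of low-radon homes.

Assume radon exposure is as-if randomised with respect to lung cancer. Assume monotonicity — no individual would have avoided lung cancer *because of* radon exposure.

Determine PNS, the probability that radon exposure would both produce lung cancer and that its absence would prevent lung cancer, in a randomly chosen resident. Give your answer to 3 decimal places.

PNS ≈ 0.280

p₁ = 0.38, p₀ = 0.1.
Under exogeneity and monotonicity, PNS = p₁ − p₀.
PNS = 0.38 − 0.1 = 0.28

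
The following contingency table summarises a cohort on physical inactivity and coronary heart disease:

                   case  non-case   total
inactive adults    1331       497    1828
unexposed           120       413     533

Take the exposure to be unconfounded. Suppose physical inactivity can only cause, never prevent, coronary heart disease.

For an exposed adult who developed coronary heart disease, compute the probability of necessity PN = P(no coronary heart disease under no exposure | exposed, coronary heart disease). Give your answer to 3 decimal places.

PN ≈ 0.691

p₁ = P(outcome | exposed) = 1331/1828 = 0.72812
p₀ = P(outcome | unexposed) = 120/533 = 0.22514
Under exogeneity and monotonicity, PN = (p₁ − p₀) / p₁.
PN = (0.72812 − 0.22514) / 0.72812 = 0.50298 / 0.72812 ≈ 0.6908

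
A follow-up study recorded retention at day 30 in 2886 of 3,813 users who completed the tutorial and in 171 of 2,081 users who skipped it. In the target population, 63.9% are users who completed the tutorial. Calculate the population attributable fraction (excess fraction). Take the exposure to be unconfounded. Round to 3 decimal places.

p₁ = P(outcome | exposed) = 2886/3813 = 0.75688
p₀ = P(outcome | unexposed) = 171/2081 = 0.082172
Overall risk P(Y=1) = π·p₁ + (1−π)·p₀ = 0.639×0.75688 + 0.361×0.082172 = 0.51331.
Under exogeneity, PAF = [P(Y=1) − p₀] / P(Y=1).
PAF = (0.51331 − 0.082172) / 0.51331 ≈ 0.8399

PAF ≈ 0.840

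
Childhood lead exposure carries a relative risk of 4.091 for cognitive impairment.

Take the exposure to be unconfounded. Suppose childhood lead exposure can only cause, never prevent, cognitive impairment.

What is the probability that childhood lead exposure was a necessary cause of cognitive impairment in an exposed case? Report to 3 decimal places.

Under exogeneity and monotonicity, PN = (RR − 1) / RR = 1 − 1/RR.
PN = (4.091 − 1) / 4.091 = 3.091 / 4.091 ≈ 0.7556

PN ≈ 0.756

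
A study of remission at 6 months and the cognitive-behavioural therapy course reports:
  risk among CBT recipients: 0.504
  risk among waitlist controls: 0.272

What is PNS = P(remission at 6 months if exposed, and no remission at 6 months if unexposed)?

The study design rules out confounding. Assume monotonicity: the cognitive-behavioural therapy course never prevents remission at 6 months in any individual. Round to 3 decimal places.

PNS ≈ 0.232

Let p₁ = 0.504, p₀ = 0.272.
Under exogeneity and monotonicity, PNS = p₁ − p₀.
PNS = 0.504 − 0.272 = 0.232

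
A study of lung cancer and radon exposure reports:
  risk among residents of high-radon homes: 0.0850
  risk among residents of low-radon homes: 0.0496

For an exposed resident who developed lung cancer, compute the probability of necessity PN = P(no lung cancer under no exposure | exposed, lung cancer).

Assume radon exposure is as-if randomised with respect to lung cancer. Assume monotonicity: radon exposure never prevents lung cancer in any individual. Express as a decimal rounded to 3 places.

PN ≈ 0.416

Let p₁ = 0.085, p₀ = 0.0496.
Under exogeneity and monotonicity, PN = (p₁ − p₀) / p₁.
PN = (0.085 − 0.0496) / 0.085 = 0.0354 / 0.085 ≈ 0.4165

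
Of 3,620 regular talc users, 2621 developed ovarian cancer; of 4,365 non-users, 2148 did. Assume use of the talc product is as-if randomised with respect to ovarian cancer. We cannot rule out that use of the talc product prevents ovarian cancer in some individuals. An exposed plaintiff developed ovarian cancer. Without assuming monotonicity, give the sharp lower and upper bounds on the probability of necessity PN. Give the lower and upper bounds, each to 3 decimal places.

0.320 ≤ PN ≤ 0.701

p₁ = P(outcome | exposed) = 2621/3620 = 0.72403
p₀ = P(outcome | unexposed) = 2148/4365 = 0.4921
Under exogeneity alone the bounds on PN are max{0,(p₁−p₀)/p₁} ≤ PN ≤ min{1,(1−p₀)/p₁}.
  lower = (p₁ − p₀)/p₁ = 0.23194 / 0.72403 ≈ 0.3203
  upper = min{1, (1 − p₀)/p₁} = 0.5079 / 0.72403 ≈ 0.7015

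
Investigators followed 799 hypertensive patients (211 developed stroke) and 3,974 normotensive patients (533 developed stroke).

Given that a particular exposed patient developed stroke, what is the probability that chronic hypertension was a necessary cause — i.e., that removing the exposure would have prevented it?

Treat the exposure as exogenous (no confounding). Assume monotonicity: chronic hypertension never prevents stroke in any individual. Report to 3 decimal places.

PN ≈ 0.492

p₁ = P(outcome | exposed) = 211/799 = 0.26408
p₀ = P(outcome | unexposed) = 533/3974 = 0.13412
Under exogeneity and monotonicity, PN = (p₁ − p₀) / p₁.
PN = (0.26408 − 0.13412) / 0.26408 = 0.12996 / 0.26408 ≈ 0.4921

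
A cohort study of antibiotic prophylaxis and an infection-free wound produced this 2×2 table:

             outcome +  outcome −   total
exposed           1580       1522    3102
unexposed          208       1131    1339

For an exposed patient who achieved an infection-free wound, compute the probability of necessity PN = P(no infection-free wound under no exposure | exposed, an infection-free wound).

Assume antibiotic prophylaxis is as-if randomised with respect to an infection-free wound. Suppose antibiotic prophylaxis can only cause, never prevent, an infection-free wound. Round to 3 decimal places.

p₁ = P(outcome | exposed) = 1580/3102 = 0.50935
p₀ = P(outcome | unexposed) = 208/1339 = 0.15534
Under exogeneity and monotonicity, PN = (p₁ − p₀)/p₁.
PN = (0.50935 − 0.15534) / 0.50935 ≈ 0.6950

PN ≈ 0.695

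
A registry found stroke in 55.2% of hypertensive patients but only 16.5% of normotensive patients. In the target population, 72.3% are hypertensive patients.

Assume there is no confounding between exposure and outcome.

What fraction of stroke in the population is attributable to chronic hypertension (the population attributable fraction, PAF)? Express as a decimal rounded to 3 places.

p₁ = 0.552, p₀ = 0.165.
Overall risk P(Y=1) = π·p₁ + (1−π)·p₀ = 0.723×0.552 + 0.277×0.165 = 0.4448.
Under exogeneity, PAF = [P(Y=1) − p₀] / P(Y=1).
PAF = (0.4448 − 0.165) / 0.4448 ≈ 0.6290

PAF ≈ 0.629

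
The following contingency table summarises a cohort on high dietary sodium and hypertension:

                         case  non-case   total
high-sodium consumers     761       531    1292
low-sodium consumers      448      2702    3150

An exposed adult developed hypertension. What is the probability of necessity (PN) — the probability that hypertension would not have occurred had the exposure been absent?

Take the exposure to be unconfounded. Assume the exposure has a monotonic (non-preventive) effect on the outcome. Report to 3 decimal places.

p₁ = P(outcome | exposed) = 761/1292 = 0.58901
p₀ = P(outcome | unexposed) = 448/3150 = 0.14222
Under exogeneity and monotonicity, PN = (p₁ − p₀)/p₁.
PN = (0.58901 − 0.14222) / 0.58901 ≈ 0.7585

PN ≈ 0.759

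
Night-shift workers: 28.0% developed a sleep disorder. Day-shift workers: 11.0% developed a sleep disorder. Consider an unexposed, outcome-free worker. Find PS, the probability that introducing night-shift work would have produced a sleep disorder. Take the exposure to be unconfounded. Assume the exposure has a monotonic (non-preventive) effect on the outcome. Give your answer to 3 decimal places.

PS ≈ 0.191

p₁ = 0.28, p₀ = 0.11.
Under exogeneity and monotonicity, PS = (p₁ − p₀) / (1 − p₀).
PS = (0.28 − 0.11) / (1 − 0.11) = 0.17 / 0.89 ≈ 0.1910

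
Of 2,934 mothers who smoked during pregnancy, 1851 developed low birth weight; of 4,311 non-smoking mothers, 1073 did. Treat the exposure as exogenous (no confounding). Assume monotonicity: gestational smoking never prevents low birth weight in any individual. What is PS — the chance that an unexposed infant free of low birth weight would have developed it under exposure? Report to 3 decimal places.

p₁ = P(outcome | exposed) = 1851/2934 = 0.63088
p₀ = P(outcome | unexposed) = 1073/4311 = 0.2489
Under exogeneity and monotonicity, PS = (p₁ − p₀) / (1 − p₀).
PS = (0.63088 − 0.2489) / (1 − 0.2489) = 0.38198 / 0.7511 ≈ 0.5086

PS ≈ 0.509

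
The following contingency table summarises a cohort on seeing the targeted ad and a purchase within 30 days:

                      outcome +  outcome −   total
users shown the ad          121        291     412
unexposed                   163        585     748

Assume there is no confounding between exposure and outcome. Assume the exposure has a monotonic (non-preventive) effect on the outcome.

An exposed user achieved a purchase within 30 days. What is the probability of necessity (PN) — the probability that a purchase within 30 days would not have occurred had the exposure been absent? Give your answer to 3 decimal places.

PN ≈ 0.258

p₁ = P(outcome | exposed) = 121/412 = 0.29369
p₀ = P(outcome | unexposed) = 163/748 = 0.21791
Under exogeneity and monotonicity, PN = (p₁ − p₀)/p₁.
PN = (0.29369 − 0.21791) / 0.29369 ≈ 0.2580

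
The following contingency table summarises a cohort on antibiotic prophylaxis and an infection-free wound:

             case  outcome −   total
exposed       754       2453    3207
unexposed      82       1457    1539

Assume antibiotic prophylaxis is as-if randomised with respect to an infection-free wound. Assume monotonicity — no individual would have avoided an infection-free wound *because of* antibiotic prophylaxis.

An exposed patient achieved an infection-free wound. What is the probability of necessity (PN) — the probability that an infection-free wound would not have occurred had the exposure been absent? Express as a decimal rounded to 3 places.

PN ≈ 0.773

p₁ = P(outcome | exposed) = 754/3207 = 0.23511
p₀ = P(outcome | unexposed) = 82/1539 = 0.053281
Under exogeneity and monotonicity, PN = (p₁ − p₀) / p₁.
PN = (0.23511 − 0.053281) / 0.23511 = 0.18183 / 0.23511 ≈ 0.7734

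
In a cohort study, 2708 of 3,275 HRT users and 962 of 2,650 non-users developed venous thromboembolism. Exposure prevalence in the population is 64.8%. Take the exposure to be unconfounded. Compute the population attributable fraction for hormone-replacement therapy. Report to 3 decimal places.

PAF ≈ 0.453

p₁ = P(outcome | exposed) = 2708/3275 = 0.82687
p₀ = P(outcome | unexposed) = 962/2650 = 0.36302
Overall risk P(Y=1) = π·p₁ + (1−π)·p₀ = 0.648×0.82687 + 0.352×0.36302 = 0.66359.
Under exogeneity, PAF = [P(Y=1) − p₀] / P(Y=1).
PAF = (0.66359 − 0.36302) / 0.66359 ≈ 0.4530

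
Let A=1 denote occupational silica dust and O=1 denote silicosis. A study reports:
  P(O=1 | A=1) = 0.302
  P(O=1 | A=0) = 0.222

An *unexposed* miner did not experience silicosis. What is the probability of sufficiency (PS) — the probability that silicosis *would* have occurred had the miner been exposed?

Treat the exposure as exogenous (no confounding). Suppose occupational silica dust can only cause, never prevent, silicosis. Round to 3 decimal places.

PS ≈ 0.103

Let p₁ = 0.302, p₀ = 0.222.
Under exogeneity and monotonicity, PS = (p₁ − p₀) / (1 − p₀).
PS = (0.302 − 0.222) / (1 − 0.222) = 0.08 / 0.778 ≈ 0.1028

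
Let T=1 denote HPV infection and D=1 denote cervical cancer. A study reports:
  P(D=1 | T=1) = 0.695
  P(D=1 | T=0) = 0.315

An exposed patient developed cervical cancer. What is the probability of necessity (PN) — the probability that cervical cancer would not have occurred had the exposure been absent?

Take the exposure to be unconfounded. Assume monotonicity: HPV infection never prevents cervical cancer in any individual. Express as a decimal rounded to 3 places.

PN ≈ 0.547

Let p₁ = 0.695, p₀ = 0.315.
Under exogeneity and monotonicity, PN = (p₁ − p₀) / p₁.
PN = (0.695 − 0.315) / 0.695 = 0.38 / 0.695 ≈ 0.5468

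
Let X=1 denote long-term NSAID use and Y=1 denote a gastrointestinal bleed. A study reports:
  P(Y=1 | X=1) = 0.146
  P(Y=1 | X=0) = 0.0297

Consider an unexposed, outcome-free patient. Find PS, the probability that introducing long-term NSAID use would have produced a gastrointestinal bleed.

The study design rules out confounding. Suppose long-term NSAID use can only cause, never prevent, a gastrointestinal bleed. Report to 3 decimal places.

Let p₁ = 0.146, p₀ = 0.0297.
Under exogeneity and monotonicity, PS = (p₁ − p₀) / (1 − p₀).
PS = (0.146 − 0.0297) / (1 − 0.0297) = 0.1163 / 0.9703 ≈ 0.1199

PS ≈ 0.120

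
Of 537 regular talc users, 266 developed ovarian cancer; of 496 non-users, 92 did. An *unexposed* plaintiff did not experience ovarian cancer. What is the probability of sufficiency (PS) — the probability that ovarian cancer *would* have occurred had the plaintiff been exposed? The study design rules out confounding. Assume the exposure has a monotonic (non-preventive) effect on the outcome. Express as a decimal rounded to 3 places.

p₁ = P(outcome | exposed) = 266/537 = 0.49534
p₀ = P(outcome | unexposed) = 92/496 = 0.18548
Under exogeneity and monotonicity, PS = (p₁ − p₀) / (1 − p₀).
PS = (0.49534 − 0.18548) / (1 − 0.18548) = 0.30986 / 0.81452 ≈ 0.3804

PS ≈ 0.380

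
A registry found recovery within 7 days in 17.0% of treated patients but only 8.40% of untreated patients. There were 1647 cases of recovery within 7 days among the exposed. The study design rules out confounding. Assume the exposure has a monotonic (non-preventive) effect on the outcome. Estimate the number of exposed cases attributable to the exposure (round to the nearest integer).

about 833 cases

p₁ = 0.17, p₀ = 0.084.
PN = (p₁ − p₀)/p₁ = (0.17 − 0.084) / 0.17 ≈ 0.50588.
Attributable cases ≈ PN × (exposed cases) = 0.50588 × 1647 ≈ 833.19.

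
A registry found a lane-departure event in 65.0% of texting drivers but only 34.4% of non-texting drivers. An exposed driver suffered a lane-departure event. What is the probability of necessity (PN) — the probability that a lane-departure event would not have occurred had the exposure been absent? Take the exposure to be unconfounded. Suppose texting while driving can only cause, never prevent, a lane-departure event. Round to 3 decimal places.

PN ≈ 0.471

p₁ = 0.65, p₀ = 0.344.
Under exogeneity and monotonicity, PN = (p₁ − p₀) / p₁.
PN = (0.65 − 0.344) / 0.65 = 0.306 / 0.65 ≈ 0.4708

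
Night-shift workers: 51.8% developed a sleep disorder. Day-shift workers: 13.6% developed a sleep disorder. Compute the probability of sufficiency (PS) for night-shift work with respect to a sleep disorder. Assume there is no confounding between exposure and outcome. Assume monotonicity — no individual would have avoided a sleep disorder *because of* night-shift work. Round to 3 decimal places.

p₁ = 0.518, p₀ = 0.136.
Under exogeneity and monotonicity, PS = (p₁ − p₀) / (1 − p₀).
PS = (0.518 − 0.136) / (1 − 0.136) = 0.382 / 0.864 ≈ 0.4421

PS ≈ 0.442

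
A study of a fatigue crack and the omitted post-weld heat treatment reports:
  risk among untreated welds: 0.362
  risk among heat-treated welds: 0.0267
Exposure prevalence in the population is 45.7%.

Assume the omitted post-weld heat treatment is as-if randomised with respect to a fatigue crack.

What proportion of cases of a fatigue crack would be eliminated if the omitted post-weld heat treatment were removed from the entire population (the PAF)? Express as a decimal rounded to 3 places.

PAF ≈ 0.852

Let p₁ = 0.362, p₀ = 0.0267.
Overall risk P(Y=1) = π·p₁ + (1−π)·p₀ = 0.457×0.362 + 0.543×0.0267 = 0.17993.
Under exogeneity, PAF = [P(Y=1) − p₀] / P(Y=1).
PAF = (0.17993 − 0.0267) / 0.17993 ≈ 0.8516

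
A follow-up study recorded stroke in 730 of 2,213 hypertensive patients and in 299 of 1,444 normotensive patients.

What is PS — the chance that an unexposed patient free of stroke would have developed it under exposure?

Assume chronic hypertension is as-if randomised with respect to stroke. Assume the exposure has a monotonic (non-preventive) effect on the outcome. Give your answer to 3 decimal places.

p₁ = P(outcome | exposed) = 730/2213 = 0.32987
p₀ = P(outcome | unexposed) = 299/1444 = 0.20706
Under exogeneity and monotonicity, PS = (p₁ − p₀) / (1 − p₀).
PS = (0.32987 − 0.20706) / (1 − 0.20706) = 0.12281 / 0.79294 ≈ 0.1549

PS ≈ 0.155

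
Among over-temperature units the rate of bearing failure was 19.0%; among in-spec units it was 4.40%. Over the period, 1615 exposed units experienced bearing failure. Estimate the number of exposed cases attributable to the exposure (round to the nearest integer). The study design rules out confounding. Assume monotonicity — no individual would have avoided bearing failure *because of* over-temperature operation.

p₁ = 0.19, p₀ = 0.044.
PN = (p₁ − p₀)/p₁ = (0.19 − 0.044) / 0.19 ≈ 0.76842.
Attributable cases ≈ PN × (exposed cases) = 0.76842 × 1615 ≈ 1241.00.

about 1241 cases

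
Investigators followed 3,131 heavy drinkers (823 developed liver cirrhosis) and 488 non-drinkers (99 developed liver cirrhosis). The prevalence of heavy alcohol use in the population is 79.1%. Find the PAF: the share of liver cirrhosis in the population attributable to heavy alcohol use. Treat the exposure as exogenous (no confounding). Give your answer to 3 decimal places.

PAF ≈ 0.190

p₁ = P(outcome | exposed) = 823/3131 = 0.26286
p₀ = P(outcome | unexposed) = 99/488 = 0.20287
Overall risk P(Y=1) = π·p₁ + (1−π)·p₀ = 0.791×0.26286 + 0.209×0.20287 = 0.25032.
Under exogeneity, PAF = [P(Y=1) − p₀] / P(Y=1).
PAF = (0.25032 − 0.20287) / 0.25032 ≈ 0.1896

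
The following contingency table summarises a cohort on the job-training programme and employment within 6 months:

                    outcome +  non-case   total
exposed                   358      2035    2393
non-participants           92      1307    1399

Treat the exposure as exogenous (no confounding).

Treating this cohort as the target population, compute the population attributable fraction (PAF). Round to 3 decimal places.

p₁ = P(outcome | exposed) = 358/2393 = 0.1496
p₀ = P(outcome | unexposed) = 92/1399 = 0.065761
Exposure prevalence π = 2393/3792 = 0.63107; overall risk P(Y=1) = 0.11867.
Under exogeneity, PAF = [P(Y=1) − p₀]/P(Y=1).
PAF = (0.11867 − 0.065761) / 0.11867 ≈ 0.4459

PAF ≈ 0.446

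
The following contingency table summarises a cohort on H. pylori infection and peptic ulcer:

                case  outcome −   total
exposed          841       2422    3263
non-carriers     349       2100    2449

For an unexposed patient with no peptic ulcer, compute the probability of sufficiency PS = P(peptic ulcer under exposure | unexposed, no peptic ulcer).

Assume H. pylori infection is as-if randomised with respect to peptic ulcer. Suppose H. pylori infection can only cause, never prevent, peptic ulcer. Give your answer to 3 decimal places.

PS ≈ 0.134

p₁ = P(outcome | exposed) = 841/3263 = 0.25774
p₀ = P(outcome | unexposed) = 349/2449 = 0.14251
Under exogeneity and monotonicity, PS = (p₁ − p₀) / (1 − p₀).
PS = (0.25774 − 0.14251) / (1 − 0.14251) = 0.11523 / 0.85749 ≈ 0.1344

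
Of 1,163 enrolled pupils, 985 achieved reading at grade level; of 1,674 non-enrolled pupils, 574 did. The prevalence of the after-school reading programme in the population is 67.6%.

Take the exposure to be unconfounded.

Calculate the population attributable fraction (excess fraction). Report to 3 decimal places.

PAF ≈ 0.498

p₁ = P(outcome | exposed) = 985/1163 = 0.84695
p₀ = P(outcome | unexposed) = 574/1674 = 0.34289
Overall risk P(Y=1) = π·p₁ + (1−π)·p₀ = 0.676×0.84695 + 0.324×0.34289 = 0.68363.
Under exogeneity, PAF = [P(Y=1) − p₀] / P(Y=1).
PAF = (0.68363 − 0.34289) / 0.68363 ≈ 0.4984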